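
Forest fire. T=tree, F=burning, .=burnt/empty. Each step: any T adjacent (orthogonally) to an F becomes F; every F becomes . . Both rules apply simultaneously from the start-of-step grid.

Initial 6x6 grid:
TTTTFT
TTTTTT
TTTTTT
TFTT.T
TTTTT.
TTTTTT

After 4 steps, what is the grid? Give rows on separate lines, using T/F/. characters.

Step 1: 7 trees catch fire, 2 burn out
  TTTF.F
  TTTTFT
  TFTTTT
  F.FT.T
  TFTTT.
  TTTTTT
Step 2: 11 trees catch fire, 7 burn out
  TTF...
  TFTF.F
  F.FTFT
  ...F.T
  F.FTT.
  TFTTTT
Step 3: 8 trees catch fire, 11 burn out
  TF....
  F.F...
  ...F.F
  .....T
  ...FT.
  F.FTTT
Step 4: 4 trees catch fire, 8 burn out
  F.....
  ......
  ......
  .....F
  ....F.
  ...FTT

F.....
......
......
.....F
....F.
...FTT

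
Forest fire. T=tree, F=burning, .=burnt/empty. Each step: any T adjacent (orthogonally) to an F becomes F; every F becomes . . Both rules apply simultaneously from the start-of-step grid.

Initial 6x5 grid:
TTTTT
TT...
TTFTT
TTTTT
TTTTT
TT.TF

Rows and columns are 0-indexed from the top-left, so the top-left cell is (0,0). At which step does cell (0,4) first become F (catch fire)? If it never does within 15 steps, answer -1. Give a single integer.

Step 1: cell (0,4)='T' (+5 fires, +2 burnt)
Step 2: cell (0,4)='T' (+8 fires, +5 burnt)
Step 3: cell (0,4)='T' (+4 fires, +8 burnt)
Step 4: cell (0,4)='T' (+4 fires, +4 burnt)
Step 5: cell (0,4)='T' (+2 fires, +4 burnt)
Step 6: cell (0,4)='F' (+1 fires, +2 burnt)
  -> target ignites at step 6
Step 7: cell (0,4)='.' (+0 fires, +1 burnt)
  fire out at step 7

6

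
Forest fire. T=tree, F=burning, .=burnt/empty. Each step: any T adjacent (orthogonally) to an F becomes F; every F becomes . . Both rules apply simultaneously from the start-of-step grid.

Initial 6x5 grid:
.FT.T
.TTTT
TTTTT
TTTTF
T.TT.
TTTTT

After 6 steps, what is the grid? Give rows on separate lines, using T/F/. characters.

Step 1: 4 trees catch fire, 2 burn out
  ..F.T
  .FTTT
  TTTTF
  TTTF.
  T.TT.
  TTTTT
Step 2: 6 trees catch fire, 4 burn out
  ....T
  ..FTF
  TFTF.
  TTF..
  T.TF.
  TTTTT
Step 3: 7 trees catch fire, 6 burn out
  ....F
  ...F.
  F.F..
  TF...
  T.F..
  TTTFT
Step 4: 3 trees catch fire, 7 burn out
  .....
  .....
  .....
  F....
  T....
  TTF.F
Step 5: 2 trees catch fire, 3 burn out
  .....
  .....
  .....
  .....
  F....
  TF...
Step 6: 1 trees catch fire, 2 burn out
  .....
  .....
  .....
  .....
  .....
  F....

.....
.....
.....
.....
.....
F....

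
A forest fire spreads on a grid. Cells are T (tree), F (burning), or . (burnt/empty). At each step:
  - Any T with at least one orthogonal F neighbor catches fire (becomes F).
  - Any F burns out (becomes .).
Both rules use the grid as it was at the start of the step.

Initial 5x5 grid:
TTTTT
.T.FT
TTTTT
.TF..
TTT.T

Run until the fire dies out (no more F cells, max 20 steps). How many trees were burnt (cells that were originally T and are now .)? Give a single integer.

Answer: 16

Derivation:
Step 1: +6 fires, +2 burnt (F count now 6)
Step 2: +5 fires, +6 burnt (F count now 5)
Step 3: +4 fires, +5 burnt (F count now 4)
Step 4: +1 fires, +4 burnt (F count now 1)
Step 5: +0 fires, +1 burnt (F count now 0)
Fire out after step 5
Initially T: 17, now '.': 24
Total burnt (originally-T cells now '.'): 16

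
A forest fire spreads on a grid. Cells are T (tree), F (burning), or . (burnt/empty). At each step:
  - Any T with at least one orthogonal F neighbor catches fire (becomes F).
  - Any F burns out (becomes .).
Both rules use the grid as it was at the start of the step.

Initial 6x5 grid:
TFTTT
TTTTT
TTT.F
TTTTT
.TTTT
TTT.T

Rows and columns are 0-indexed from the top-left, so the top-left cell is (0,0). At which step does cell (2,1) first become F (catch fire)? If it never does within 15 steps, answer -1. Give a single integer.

Step 1: cell (2,1)='T' (+5 fires, +2 burnt)
Step 2: cell (2,1)='F' (+8 fires, +5 burnt)
  -> target ignites at step 2
Step 3: cell (2,1)='.' (+6 fires, +8 burnt)
Step 4: cell (2,1)='.' (+3 fires, +6 burnt)
Step 5: cell (2,1)='.' (+2 fires, +3 burnt)
Step 6: cell (2,1)='.' (+1 fires, +2 burnt)
Step 7: cell (2,1)='.' (+0 fires, +1 burnt)
  fire out at step 7

2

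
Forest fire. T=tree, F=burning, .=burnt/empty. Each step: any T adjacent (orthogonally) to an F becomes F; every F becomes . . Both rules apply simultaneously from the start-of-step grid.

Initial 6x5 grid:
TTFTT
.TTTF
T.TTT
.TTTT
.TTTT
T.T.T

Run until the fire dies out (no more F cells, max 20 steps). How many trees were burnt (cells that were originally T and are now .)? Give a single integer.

Step 1: +6 fires, +2 burnt (F count now 6)
Step 2: +5 fires, +6 burnt (F count now 5)
Step 3: +3 fires, +5 burnt (F count now 3)
Step 4: +4 fires, +3 burnt (F count now 4)
Step 5: +2 fires, +4 burnt (F count now 2)
Step 6: +0 fires, +2 burnt (F count now 0)
Fire out after step 6
Initially T: 22, now '.': 28
Total burnt (originally-T cells now '.'): 20

Answer: 20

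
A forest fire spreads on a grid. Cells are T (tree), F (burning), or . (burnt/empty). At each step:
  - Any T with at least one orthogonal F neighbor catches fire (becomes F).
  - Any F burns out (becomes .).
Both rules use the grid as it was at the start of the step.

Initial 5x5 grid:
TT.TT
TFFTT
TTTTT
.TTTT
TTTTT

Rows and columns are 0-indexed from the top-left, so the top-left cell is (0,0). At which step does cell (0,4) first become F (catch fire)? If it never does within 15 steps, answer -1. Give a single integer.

Step 1: cell (0,4)='T' (+5 fires, +2 burnt)
Step 2: cell (0,4)='T' (+7 fires, +5 burnt)
Step 3: cell (0,4)='F' (+5 fires, +7 burnt)
  -> target ignites at step 3
Step 4: cell (0,4)='.' (+3 fires, +5 burnt)
Step 5: cell (0,4)='.' (+1 fires, +3 burnt)
Step 6: cell (0,4)='.' (+0 fires, +1 burnt)
  fire out at step 6

3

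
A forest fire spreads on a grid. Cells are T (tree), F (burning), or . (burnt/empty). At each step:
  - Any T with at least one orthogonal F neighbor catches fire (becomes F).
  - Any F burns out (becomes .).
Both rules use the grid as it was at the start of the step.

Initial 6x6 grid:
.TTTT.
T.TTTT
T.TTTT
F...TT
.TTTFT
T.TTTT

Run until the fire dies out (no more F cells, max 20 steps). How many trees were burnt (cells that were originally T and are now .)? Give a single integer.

Answer: 24

Derivation:
Step 1: +5 fires, +2 burnt (F count now 5)
Step 2: +6 fires, +5 burnt (F count now 6)
Step 3: +5 fires, +6 burnt (F count now 5)
Step 4: +4 fires, +5 burnt (F count now 4)
Step 5: +2 fires, +4 burnt (F count now 2)
Step 6: +1 fires, +2 burnt (F count now 1)
Step 7: +1 fires, +1 burnt (F count now 1)
Step 8: +0 fires, +1 burnt (F count now 0)
Fire out after step 8
Initially T: 25, now '.': 35
Total burnt (originally-T cells now '.'): 24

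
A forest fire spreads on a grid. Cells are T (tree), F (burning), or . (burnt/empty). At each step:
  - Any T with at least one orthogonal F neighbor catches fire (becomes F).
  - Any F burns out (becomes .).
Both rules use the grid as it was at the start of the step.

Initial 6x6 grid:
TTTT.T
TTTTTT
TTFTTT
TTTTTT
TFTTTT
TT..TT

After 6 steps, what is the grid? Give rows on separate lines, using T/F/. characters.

Step 1: 8 trees catch fire, 2 burn out
  TTTT.T
  TTFTTT
  TF.FTT
  TFFTTT
  F.FTTT
  TF..TT
Step 2: 9 trees catch fire, 8 burn out
  TTFT.T
  TF.FTT
  F...FT
  F..FTT
  ...FTT
  F...TT
Step 3: 7 trees catch fire, 9 burn out
  TF.F.T
  F...FT
  .....F
  ....FT
  ....FT
  ....TT
Step 4: 5 trees catch fire, 7 burn out
  F....T
  .....F
  ......
  .....F
  .....F
  ....FT
Step 5: 2 trees catch fire, 5 burn out
  .....F
  ......
  ......
  ......
  ......
  .....F
Step 6: 0 trees catch fire, 2 burn out
  ......
  ......
  ......
  ......
  ......
  ......

......
......
......
......
......
......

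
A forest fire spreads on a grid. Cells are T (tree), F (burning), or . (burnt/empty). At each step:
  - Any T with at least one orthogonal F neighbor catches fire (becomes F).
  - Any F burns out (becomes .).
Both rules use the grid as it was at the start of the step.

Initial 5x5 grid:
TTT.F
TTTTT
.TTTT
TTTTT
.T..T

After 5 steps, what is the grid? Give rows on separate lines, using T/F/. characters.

Step 1: 1 trees catch fire, 1 burn out
  TTT..
  TTTTF
  .TTTT
  TTTTT
  .T..T
Step 2: 2 trees catch fire, 1 burn out
  TTT..
  TTTF.
  .TTTF
  TTTTT
  .T..T
Step 3: 3 trees catch fire, 2 burn out
  TTT..
  TTF..
  .TTF.
  TTTTF
  .T..T
Step 4: 5 trees catch fire, 3 burn out
  TTF..
  TF...
  .TF..
  TTTF.
  .T..F
Step 5: 4 trees catch fire, 5 burn out
  TF...
  F....
  .F...
  TTF..
  .T...

TF...
F....
.F...
TTF..
.T...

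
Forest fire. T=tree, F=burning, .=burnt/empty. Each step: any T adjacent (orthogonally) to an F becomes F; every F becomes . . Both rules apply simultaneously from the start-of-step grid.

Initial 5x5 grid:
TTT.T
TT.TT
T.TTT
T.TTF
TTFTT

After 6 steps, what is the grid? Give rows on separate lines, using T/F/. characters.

Step 1: 6 trees catch fire, 2 burn out
  TTT.T
  TT.TT
  T.TTF
  T.FF.
  TF.FF
Step 2: 4 trees catch fire, 6 burn out
  TTT.T
  TT.TF
  T.FF.
  T....
  F....
Step 3: 3 trees catch fire, 4 burn out
  TTT.F
  TT.F.
  T....
  F....
  .....
Step 4: 1 trees catch fire, 3 burn out
  TTT..
  TT...
  F....
  .....
  .....
Step 5: 1 trees catch fire, 1 burn out
  TTT..
  FT...
  .....
  .....
  .....
Step 6: 2 trees catch fire, 1 burn out
  FTT..
  .F...
  .....
  .....
  .....

FTT..
.F...
.....
.....
.....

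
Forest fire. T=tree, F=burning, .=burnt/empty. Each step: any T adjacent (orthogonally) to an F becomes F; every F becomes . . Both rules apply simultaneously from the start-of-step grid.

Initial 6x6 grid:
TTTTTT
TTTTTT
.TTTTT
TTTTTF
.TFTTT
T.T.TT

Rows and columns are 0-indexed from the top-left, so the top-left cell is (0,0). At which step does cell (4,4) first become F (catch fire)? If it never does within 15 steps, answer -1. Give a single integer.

Step 1: cell (4,4)='T' (+7 fires, +2 burnt)
Step 2: cell (4,4)='F' (+7 fires, +7 burnt)
  -> target ignites at step 2
Step 3: cell (4,4)='.' (+7 fires, +7 burnt)
Step 4: cell (4,4)='.' (+4 fires, +7 burnt)
Step 5: cell (4,4)='.' (+3 fires, +4 burnt)
Step 6: cell (4,4)='.' (+1 fires, +3 burnt)
Step 7: cell (4,4)='.' (+0 fires, +1 burnt)
  fire out at step 7

2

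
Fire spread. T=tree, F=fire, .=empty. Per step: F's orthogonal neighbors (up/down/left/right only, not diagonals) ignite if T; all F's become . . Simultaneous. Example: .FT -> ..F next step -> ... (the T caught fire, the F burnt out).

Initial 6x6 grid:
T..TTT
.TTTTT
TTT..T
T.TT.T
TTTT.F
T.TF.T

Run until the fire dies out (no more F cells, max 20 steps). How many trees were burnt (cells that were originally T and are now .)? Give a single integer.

Answer: 23

Derivation:
Step 1: +4 fires, +2 burnt (F count now 4)
Step 2: +3 fires, +4 burnt (F count now 3)
Step 3: +3 fires, +3 burnt (F count now 3)
Step 4: +4 fires, +3 burnt (F count now 4)
Step 5: +6 fires, +4 burnt (F count now 6)
Step 6: +3 fires, +6 burnt (F count now 3)
Step 7: +0 fires, +3 burnt (F count now 0)
Fire out after step 7
Initially T: 24, now '.': 35
Total burnt (originally-T cells now '.'): 23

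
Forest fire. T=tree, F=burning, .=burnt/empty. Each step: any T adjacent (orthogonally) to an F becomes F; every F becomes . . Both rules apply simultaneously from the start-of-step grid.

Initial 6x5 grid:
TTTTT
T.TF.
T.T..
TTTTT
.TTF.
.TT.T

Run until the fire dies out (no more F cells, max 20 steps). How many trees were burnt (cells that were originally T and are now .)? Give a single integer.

Answer: 18

Derivation:
Step 1: +4 fires, +2 burnt (F count now 4)
Step 2: +7 fires, +4 burnt (F count now 7)
Step 3: +3 fires, +7 burnt (F count now 3)
Step 4: +2 fires, +3 burnt (F count now 2)
Step 5: +2 fires, +2 burnt (F count now 2)
Step 6: +0 fires, +2 burnt (F count now 0)
Fire out after step 6
Initially T: 19, now '.': 29
Total burnt (originally-T cells now '.'): 18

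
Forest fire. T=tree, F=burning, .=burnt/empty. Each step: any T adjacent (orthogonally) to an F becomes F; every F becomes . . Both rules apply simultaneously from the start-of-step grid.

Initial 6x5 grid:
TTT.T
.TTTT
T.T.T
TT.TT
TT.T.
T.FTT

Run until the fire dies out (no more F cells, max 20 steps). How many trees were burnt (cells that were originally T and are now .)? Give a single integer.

Answer: 15

Derivation:
Step 1: +1 fires, +1 burnt (F count now 1)
Step 2: +2 fires, +1 burnt (F count now 2)
Step 3: +1 fires, +2 burnt (F count now 1)
Step 4: +1 fires, +1 burnt (F count now 1)
Step 5: +1 fires, +1 burnt (F count now 1)
Step 6: +1 fires, +1 burnt (F count now 1)
Step 7: +2 fires, +1 burnt (F count now 2)
Step 8: +1 fires, +2 burnt (F count now 1)
Step 9: +3 fires, +1 burnt (F count now 3)
Step 10: +1 fires, +3 burnt (F count now 1)
Step 11: +1 fires, +1 burnt (F count now 1)
Step 12: +0 fires, +1 burnt (F count now 0)
Fire out after step 12
Initially T: 21, now '.': 24
Total burnt (originally-T cells now '.'): 15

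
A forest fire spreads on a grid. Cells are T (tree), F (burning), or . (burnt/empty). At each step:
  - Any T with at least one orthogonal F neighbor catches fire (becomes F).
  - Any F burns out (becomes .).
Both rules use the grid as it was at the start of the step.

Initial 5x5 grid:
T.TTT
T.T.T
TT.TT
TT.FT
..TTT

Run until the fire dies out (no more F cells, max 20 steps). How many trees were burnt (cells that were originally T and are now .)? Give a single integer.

Answer: 11

Derivation:
Step 1: +3 fires, +1 burnt (F count now 3)
Step 2: +3 fires, +3 burnt (F count now 3)
Step 3: +1 fires, +3 burnt (F count now 1)
Step 4: +1 fires, +1 burnt (F count now 1)
Step 5: +1 fires, +1 burnt (F count now 1)
Step 6: +1 fires, +1 burnt (F count now 1)
Step 7: +1 fires, +1 burnt (F count now 1)
Step 8: +0 fires, +1 burnt (F count now 0)
Fire out after step 8
Initially T: 17, now '.': 19
Total burnt (originally-T cells now '.'): 11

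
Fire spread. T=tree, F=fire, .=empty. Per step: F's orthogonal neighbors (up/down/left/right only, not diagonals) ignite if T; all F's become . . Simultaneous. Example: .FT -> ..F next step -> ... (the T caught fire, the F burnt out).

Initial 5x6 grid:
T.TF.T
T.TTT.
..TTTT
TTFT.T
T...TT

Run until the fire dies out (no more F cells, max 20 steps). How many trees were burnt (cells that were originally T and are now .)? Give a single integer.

Answer: 15

Derivation:
Step 1: +5 fires, +2 burnt (F count now 5)
Step 2: +4 fires, +5 burnt (F count now 4)
Step 3: +2 fires, +4 burnt (F count now 2)
Step 4: +1 fires, +2 burnt (F count now 1)
Step 5: +1 fires, +1 burnt (F count now 1)
Step 6: +1 fires, +1 burnt (F count now 1)
Step 7: +1 fires, +1 burnt (F count now 1)
Step 8: +0 fires, +1 burnt (F count now 0)
Fire out after step 8
Initially T: 18, now '.': 27
Total burnt (originally-T cells now '.'): 15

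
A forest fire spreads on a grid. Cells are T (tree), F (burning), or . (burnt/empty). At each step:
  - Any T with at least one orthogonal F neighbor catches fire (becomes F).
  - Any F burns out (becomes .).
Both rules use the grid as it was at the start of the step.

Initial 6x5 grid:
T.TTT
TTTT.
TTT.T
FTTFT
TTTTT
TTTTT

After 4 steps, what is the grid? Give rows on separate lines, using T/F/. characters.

Step 1: 6 trees catch fire, 2 burn out
  T.TTT
  TTTT.
  FTT.T
  .FF.F
  FTTFT
  TTTTT
Step 2: 9 trees catch fire, 6 burn out
  T.TTT
  FTTT.
  .FF.F
  .....
  .FF.F
  FTTFT
Step 3: 6 trees catch fire, 9 burn out
  F.TTT
  .FFT.
  .....
  .....
  .....
  .FF.F
Step 4: 2 trees catch fire, 6 burn out
  ..FTT
  ...F.
  .....
  .....
  .....
  .....

..FTT
...F.
.....
.....
.....
.....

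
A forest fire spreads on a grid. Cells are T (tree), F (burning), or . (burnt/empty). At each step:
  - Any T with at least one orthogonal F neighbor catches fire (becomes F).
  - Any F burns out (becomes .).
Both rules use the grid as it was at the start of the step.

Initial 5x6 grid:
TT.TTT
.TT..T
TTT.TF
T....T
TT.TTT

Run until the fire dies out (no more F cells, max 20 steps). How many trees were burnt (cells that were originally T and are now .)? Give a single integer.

Answer: 9

Derivation:
Step 1: +3 fires, +1 burnt (F count now 3)
Step 2: +2 fires, +3 burnt (F count now 2)
Step 3: +2 fires, +2 burnt (F count now 2)
Step 4: +2 fires, +2 burnt (F count now 2)
Step 5: +0 fires, +2 burnt (F count now 0)
Fire out after step 5
Initially T: 19, now '.': 20
Total burnt (originally-T cells now '.'): 9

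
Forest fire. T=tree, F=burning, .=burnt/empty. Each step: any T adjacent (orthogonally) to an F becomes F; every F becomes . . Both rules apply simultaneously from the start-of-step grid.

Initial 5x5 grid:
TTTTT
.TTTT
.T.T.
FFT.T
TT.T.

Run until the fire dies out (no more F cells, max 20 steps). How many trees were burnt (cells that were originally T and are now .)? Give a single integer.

Answer: 14

Derivation:
Step 1: +4 fires, +2 burnt (F count now 4)
Step 2: +1 fires, +4 burnt (F count now 1)
Step 3: +2 fires, +1 burnt (F count now 2)
Step 4: +3 fires, +2 burnt (F count now 3)
Step 5: +3 fires, +3 burnt (F count now 3)
Step 6: +1 fires, +3 burnt (F count now 1)
Step 7: +0 fires, +1 burnt (F count now 0)
Fire out after step 7
Initially T: 16, now '.': 23
Total burnt (originally-T cells now '.'): 14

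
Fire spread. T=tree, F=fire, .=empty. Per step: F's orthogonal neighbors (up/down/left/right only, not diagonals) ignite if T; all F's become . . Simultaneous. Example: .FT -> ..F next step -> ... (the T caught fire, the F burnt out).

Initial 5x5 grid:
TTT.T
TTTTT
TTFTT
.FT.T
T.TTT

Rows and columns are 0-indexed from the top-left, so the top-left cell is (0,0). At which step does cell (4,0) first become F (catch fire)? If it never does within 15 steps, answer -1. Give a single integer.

Step 1: cell (4,0)='T' (+4 fires, +2 burnt)
Step 2: cell (4,0)='T' (+6 fires, +4 burnt)
Step 3: cell (4,0)='T' (+5 fires, +6 burnt)
Step 4: cell (4,0)='T' (+3 fires, +5 burnt)
Step 5: cell (4,0)='T' (+0 fires, +3 burnt)
  fire out at step 5
Target never catches fire within 15 steps

-1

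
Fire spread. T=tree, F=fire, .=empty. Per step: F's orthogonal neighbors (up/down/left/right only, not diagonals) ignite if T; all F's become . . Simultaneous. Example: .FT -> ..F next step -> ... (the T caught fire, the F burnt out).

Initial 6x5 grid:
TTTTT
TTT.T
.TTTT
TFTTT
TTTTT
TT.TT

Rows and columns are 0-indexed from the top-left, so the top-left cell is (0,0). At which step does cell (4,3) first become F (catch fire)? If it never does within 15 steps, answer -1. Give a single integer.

Step 1: cell (4,3)='T' (+4 fires, +1 burnt)
Step 2: cell (4,3)='T' (+6 fires, +4 burnt)
Step 3: cell (4,3)='F' (+7 fires, +6 burnt)
  -> target ignites at step 3
Step 4: cell (4,3)='.' (+5 fires, +7 burnt)
Step 5: cell (4,3)='.' (+3 fires, +5 burnt)
Step 6: cell (4,3)='.' (+1 fires, +3 burnt)
Step 7: cell (4,3)='.' (+0 fires, +1 burnt)
  fire out at step 7

3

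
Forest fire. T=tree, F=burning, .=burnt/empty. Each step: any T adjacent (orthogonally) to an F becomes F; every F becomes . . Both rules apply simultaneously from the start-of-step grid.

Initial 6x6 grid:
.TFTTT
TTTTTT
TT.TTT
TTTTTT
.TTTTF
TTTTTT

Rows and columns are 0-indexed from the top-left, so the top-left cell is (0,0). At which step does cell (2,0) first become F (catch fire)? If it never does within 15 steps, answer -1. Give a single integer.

Step 1: cell (2,0)='T' (+6 fires, +2 burnt)
Step 2: cell (2,0)='T' (+7 fires, +6 burnt)
Step 3: cell (2,0)='T' (+10 fires, +7 burnt)
Step 4: cell (2,0)='F' (+5 fires, +10 burnt)
  -> target ignites at step 4
Step 5: cell (2,0)='.' (+2 fires, +5 burnt)
Step 6: cell (2,0)='.' (+1 fires, +2 burnt)
Step 7: cell (2,0)='.' (+0 fires, +1 burnt)
  fire out at step 7

4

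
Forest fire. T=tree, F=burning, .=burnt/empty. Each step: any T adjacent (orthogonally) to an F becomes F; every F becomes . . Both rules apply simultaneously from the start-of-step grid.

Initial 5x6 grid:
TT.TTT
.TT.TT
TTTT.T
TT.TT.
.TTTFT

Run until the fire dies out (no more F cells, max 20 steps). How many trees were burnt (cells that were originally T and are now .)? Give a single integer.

Step 1: +3 fires, +1 burnt (F count now 3)
Step 2: +2 fires, +3 burnt (F count now 2)
Step 3: +2 fires, +2 burnt (F count now 2)
Step 4: +2 fires, +2 burnt (F count now 2)
Step 5: +3 fires, +2 burnt (F count now 3)
Step 6: +2 fires, +3 burnt (F count now 2)
Step 7: +1 fires, +2 burnt (F count now 1)
Step 8: +1 fires, +1 burnt (F count now 1)
Step 9: +0 fires, +1 burnt (F count now 0)
Fire out after step 9
Initially T: 22, now '.': 24
Total burnt (originally-T cells now '.'): 16

Answer: 16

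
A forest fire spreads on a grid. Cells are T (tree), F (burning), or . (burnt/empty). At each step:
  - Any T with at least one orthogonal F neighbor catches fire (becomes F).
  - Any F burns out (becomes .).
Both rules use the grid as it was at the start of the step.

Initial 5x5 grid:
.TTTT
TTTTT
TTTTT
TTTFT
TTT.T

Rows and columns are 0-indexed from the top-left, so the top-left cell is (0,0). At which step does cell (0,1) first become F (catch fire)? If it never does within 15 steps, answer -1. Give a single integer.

Step 1: cell (0,1)='T' (+3 fires, +1 burnt)
Step 2: cell (0,1)='T' (+6 fires, +3 burnt)
Step 3: cell (0,1)='T' (+6 fires, +6 burnt)
Step 4: cell (0,1)='T' (+5 fires, +6 burnt)
Step 5: cell (0,1)='F' (+2 fires, +5 burnt)
  -> target ignites at step 5
Step 6: cell (0,1)='.' (+0 fires, +2 burnt)
  fire out at step 6

5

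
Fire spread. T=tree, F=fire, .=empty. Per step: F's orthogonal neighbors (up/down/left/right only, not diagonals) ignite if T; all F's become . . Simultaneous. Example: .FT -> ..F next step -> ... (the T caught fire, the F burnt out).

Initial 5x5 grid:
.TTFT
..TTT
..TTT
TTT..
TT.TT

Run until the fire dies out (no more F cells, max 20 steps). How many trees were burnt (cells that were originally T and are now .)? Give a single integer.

Step 1: +3 fires, +1 burnt (F count now 3)
Step 2: +4 fires, +3 burnt (F count now 4)
Step 3: +2 fires, +4 burnt (F count now 2)
Step 4: +1 fires, +2 burnt (F count now 1)
Step 5: +1 fires, +1 burnt (F count now 1)
Step 6: +2 fires, +1 burnt (F count now 2)
Step 7: +1 fires, +2 burnt (F count now 1)
Step 8: +0 fires, +1 burnt (F count now 0)
Fire out after step 8
Initially T: 16, now '.': 23
Total burnt (originally-T cells now '.'): 14

Answer: 14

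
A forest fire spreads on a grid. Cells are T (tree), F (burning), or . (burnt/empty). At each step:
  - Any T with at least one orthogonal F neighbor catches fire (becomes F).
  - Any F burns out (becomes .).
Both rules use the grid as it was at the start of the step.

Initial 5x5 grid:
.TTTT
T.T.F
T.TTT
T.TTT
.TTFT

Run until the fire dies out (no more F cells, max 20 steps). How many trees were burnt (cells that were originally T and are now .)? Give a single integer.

Answer: 14

Derivation:
Step 1: +5 fires, +2 burnt (F count now 5)
Step 2: +5 fires, +5 burnt (F count now 5)
Step 3: +2 fires, +5 burnt (F count now 2)
Step 4: +2 fires, +2 burnt (F count now 2)
Step 5: +0 fires, +2 burnt (F count now 0)
Fire out after step 5
Initially T: 17, now '.': 22
Total burnt (originally-T cells now '.'): 14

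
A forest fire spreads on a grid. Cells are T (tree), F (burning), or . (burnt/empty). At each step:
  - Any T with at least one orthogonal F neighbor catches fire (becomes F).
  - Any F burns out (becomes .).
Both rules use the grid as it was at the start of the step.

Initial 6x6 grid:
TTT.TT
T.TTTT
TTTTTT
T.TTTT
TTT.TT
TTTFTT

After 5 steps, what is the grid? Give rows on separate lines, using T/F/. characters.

Step 1: 2 trees catch fire, 1 burn out
  TTT.TT
  T.TTTT
  TTTTTT
  T.TTTT
  TTT.TT
  TTF.FT
Step 2: 4 trees catch fire, 2 burn out
  TTT.TT
  T.TTTT
  TTTTTT
  T.TTTT
  TTF.FT
  TF...F
Step 3: 5 trees catch fire, 4 burn out
  TTT.TT
  T.TTTT
  TTTTTT
  T.FTFT
  TF...F
  F.....
Step 4: 5 trees catch fire, 5 burn out
  TTT.TT
  T.TTTT
  TTFTFT
  T..F.F
  F.....
  ......
Step 5: 6 trees catch fire, 5 burn out
  TTT.TT
  T.FTFT
  TF.F.F
  F.....
  ......
  ......

TTT.TT
T.FTFT
TF.F.F
F.....
......
......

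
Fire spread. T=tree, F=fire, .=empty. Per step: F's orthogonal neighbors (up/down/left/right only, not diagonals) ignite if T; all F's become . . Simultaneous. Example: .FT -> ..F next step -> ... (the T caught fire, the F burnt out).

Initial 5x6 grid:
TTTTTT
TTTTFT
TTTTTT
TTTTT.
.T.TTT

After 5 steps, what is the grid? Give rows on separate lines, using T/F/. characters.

Step 1: 4 trees catch fire, 1 burn out
  TTTTFT
  TTTF.F
  TTTTFT
  TTTTT.
  .T.TTT
Step 2: 6 trees catch fire, 4 burn out
  TTTF.F
  TTF...
  TTTF.F
  TTTTF.
  .T.TTT
Step 3: 5 trees catch fire, 6 burn out
  TTF...
  TF....
  TTF...
  TTTF..
  .T.TFT
Step 4: 6 trees catch fire, 5 burn out
  TF....
  F.....
  TF....
  TTF...
  .T.F.F
Step 5: 3 trees catch fire, 6 burn out
  F.....
  ......
  F.....
  TF....
  .T....

F.....
......
F.....
TF....
.T....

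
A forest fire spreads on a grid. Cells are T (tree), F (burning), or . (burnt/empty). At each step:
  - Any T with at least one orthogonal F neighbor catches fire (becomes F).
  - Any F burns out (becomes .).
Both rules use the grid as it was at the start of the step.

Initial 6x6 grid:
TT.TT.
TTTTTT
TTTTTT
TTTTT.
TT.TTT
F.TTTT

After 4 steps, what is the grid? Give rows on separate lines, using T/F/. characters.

Step 1: 1 trees catch fire, 1 burn out
  TT.TT.
  TTTTTT
  TTTTTT
  TTTTT.
  FT.TTT
  ..TTTT
Step 2: 2 trees catch fire, 1 burn out
  TT.TT.
  TTTTTT
  TTTTTT
  FTTTT.
  .F.TTT
  ..TTTT
Step 3: 2 trees catch fire, 2 burn out
  TT.TT.
  TTTTTT
  FTTTTT
  .FTTT.
  ...TTT
  ..TTTT
Step 4: 3 trees catch fire, 2 burn out
  TT.TT.
  FTTTTT
  .FTTTT
  ..FTT.
  ...TTT
  ..TTTT

TT.TT.
FTTTTT
.FTTTT
..FTT.
...TTT
..TTTT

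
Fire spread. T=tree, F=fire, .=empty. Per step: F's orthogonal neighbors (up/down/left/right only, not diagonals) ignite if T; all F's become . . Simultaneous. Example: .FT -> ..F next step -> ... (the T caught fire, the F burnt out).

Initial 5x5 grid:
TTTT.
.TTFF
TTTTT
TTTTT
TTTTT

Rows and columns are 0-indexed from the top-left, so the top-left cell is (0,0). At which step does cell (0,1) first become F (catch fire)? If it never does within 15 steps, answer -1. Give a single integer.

Step 1: cell (0,1)='T' (+4 fires, +2 burnt)
Step 2: cell (0,1)='T' (+5 fires, +4 burnt)
Step 3: cell (0,1)='F' (+5 fires, +5 burnt)
  -> target ignites at step 3
Step 4: cell (0,1)='.' (+4 fires, +5 burnt)
Step 5: cell (0,1)='.' (+2 fires, +4 burnt)
Step 6: cell (0,1)='.' (+1 fires, +2 burnt)
Step 7: cell (0,1)='.' (+0 fires, +1 burnt)
  fire out at step 7

3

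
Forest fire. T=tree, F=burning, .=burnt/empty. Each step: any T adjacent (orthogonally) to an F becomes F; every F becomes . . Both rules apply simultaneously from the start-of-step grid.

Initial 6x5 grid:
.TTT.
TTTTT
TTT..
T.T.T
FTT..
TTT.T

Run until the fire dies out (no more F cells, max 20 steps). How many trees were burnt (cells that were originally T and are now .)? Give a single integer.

Answer: 18

Derivation:
Step 1: +3 fires, +1 burnt (F count now 3)
Step 2: +3 fires, +3 burnt (F count now 3)
Step 3: +4 fires, +3 burnt (F count now 4)
Step 4: +2 fires, +4 burnt (F count now 2)
Step 5: +2 fires, +2 burnt (F count now 2)
Step 6: +2 fires, +2 burnt (F count now 2)
Step 7: +2 fires, +2 burnt (F count now 2)
Step 8: +0 fires, +2 burnt (F count now 0)
Fire out after step 8
Initially T: 20, now '.': 28
Total burnt (originally-T cells now '.'): 18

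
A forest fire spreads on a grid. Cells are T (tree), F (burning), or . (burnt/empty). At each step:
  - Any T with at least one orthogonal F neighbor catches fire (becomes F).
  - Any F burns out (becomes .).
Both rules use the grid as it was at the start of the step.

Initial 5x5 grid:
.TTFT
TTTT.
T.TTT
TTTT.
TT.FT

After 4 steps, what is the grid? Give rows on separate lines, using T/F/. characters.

Step 1: 5 trees catch fire, 2 burn out
  .TF.F
  TTTF.
  T.TTT
  TTTF.
  TT..F
Step 2: 4 trees catch fire, 5 burn out
  .F...
  TTF..
  T.TFT
  TTF..
  TT...
Step 3: 4 trees catch fire, 4 burn out
  .....
  TF...
  T.F.F
  TF...
  TT...
Step 4: 3 trees catch fire, 4 burn out
  .....
  F....
  T....
  F....
  TF...

.....
F....
T....
F....
TF...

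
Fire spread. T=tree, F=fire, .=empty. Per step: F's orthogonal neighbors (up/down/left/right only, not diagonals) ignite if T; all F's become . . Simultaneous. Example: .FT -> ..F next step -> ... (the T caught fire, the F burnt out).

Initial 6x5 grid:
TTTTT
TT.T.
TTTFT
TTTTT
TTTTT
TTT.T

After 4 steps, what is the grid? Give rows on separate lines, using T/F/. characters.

Step 1: 4 trees catch fire, 1 burn out
  TTTTT
  TT.F.
  TTF.F
  TTTFT
  TTTTT
  TTT.T
Step 2: 5 trees catch fire, 4 burn out
  TTTFT
  TT...
  TF...
  TTF.F
  TTTFT
  TTT.T
Step 3: 7 trees catch fire, 5 burn out
  TTF.F
  TF...
  F....
  TF...
  TTF.F
  TTT.T
Step 4: 6 trees catch fire, 7 burn out
  TF...
  F....
  .....
  F....
  TF...
  TTF.F

TF...
F....
.....
F....
TF...
TTF.F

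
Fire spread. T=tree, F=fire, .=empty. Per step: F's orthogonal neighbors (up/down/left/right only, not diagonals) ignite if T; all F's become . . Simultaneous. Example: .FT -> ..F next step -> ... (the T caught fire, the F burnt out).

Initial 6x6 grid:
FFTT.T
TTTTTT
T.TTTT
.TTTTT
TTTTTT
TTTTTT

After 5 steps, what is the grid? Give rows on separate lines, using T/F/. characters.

Step 1: 3 trees catch fire, 2 burn out
  ..FT.T
  FFTTTT
  T.TTTT
  .TTTTT
  TTTTTT
  TTTTTT
Step 2: 3 trees catch fire, 3 burn out
  ...F.T
  ..FTTT
  F.TTTT
  .TTTTT
  TTTTTT
  TTTTTT
Step 3: 2 trees catch fire, 3 burn out
  .....T
  ...FTT
  ..FTTT
  .TTTTT
  TTTTTT
  TTTTTT
Step 4: 3 trees catch fire, 2 burn out
  .....T
  ....FT
  ...FTT
  .TFTTT
  TTTTTT
  TTTTTT
Step 5: 5 trees catch fire, 3 burn out
  .....T
  .....F
  ....FT
  .F.FTT
  TTFTTT
  TTTTTT

.....T
.....F
....FT
.F.FTT
TTFTTT
TTTTTT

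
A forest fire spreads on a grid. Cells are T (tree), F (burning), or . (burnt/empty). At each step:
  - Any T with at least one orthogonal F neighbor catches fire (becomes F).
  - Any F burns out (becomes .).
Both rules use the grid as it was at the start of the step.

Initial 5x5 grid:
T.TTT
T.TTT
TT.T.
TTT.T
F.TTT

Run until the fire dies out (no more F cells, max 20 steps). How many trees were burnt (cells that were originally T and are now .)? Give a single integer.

Answer: 11

Derivation:
Step 1: +1 fires, +1 burnt (F count now 1)
Step 2: +2 fires, +1 burnt (F count now 2)
Step 3: +3 fires, +2 burnt (F count now 3)
Step 4: +2 fires, +3 burnt (F count now 2)
Step 5: +1 fires, +2 burnt (F count now 1)
Step 6: +1 fires, +1 burnt (F count now 1)
Step 7: +1 fires, +1 burnt (F count now 1)
Step 8: +0 fires, +1 burnt (F count now 0)
Fire out after step 8
Initially T: 18, now '.': 18
Total burnt (originally-T cells now '.'): 11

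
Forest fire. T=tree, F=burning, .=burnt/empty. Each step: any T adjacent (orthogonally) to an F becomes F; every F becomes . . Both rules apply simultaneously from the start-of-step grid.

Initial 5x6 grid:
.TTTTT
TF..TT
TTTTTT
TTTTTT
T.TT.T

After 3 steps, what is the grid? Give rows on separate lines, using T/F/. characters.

Step 1: 3 trees catch fire, 1 burn out
  .FTTTT
  F...TT
  TFTTTT
  TTTTTT
  T.TT.T
Step 2: 4 trees catch fire, 3 burn out
  ..FTTT
  ....TT
  F.FTTT
  TFTTTT
  T.TT.T
Step 3: 4 trees catch fire, 4 burn out
  ...FTT
  ....TT
  ...FTT
  F.FTTT
  T.TT.T

...FTT
....TT
...FTT
F.FTTT
T.TT.T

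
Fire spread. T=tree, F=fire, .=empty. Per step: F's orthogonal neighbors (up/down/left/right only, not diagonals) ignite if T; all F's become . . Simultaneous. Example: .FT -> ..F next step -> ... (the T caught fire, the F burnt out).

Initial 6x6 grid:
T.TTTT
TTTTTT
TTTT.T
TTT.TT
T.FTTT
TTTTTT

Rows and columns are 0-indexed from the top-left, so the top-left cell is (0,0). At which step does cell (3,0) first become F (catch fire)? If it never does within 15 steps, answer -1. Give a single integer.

Step 1: cell (3,0)='T' (+3 fires, +1 burnt)
Step 2: cell (3,0)='T' (+5 fires, +3 burnt)
Step 3: cell (3,0)='F' (+8 fires, +5 burnt)
  -> target ignites at step 3
Step 4: cell (3,0)='.' (+7 fires, +8 burnt)
Step 5: cell (3,0)='.' (+4 fires, +7 burnt)
Step 6: cell (3,0)='.' (+3 fires, +4 burnt)
Step 7: cell (3,0)='.' (+1 fires, +3 burnt)
Step 8: cell (3,0)='.' (+0 fires, +1 burnt)
  fire out at step 8

3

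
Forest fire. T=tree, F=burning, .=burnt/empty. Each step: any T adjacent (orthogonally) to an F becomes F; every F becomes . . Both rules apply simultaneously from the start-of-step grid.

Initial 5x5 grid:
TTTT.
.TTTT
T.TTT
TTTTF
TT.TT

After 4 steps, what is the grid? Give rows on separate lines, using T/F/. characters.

Step 1: 3 trees catch fire, 1 burn out
  TTTT.
  .TTTT
  T.TTF
  TTTF.
  TT.TF
Step 2: 4 trees catch fire, 3 burn out
  TTTT.
  .TTTF
  T.TF.
  TTF..
  TT.F.
Step 3: 3 trees catch fire, 4 burn out
  TTTT.
  .TTF.
  T.F..
  TF...
  TT...
Step 4: 4 trees catch fire, 3 burn out
  TTTF.
  .TF..
  T....
  F....
  TF...

TTTF.
.TF..
T....
F....
TF...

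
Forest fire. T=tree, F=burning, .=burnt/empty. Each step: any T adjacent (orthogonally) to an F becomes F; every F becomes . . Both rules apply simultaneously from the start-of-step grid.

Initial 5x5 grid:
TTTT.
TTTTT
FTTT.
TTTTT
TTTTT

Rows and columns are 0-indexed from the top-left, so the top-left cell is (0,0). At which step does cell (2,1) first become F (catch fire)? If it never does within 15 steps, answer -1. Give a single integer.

Step 1: cell (2,1)='F' (+3 fires, +1 burnt)
  -> target ignites at step 1
Step 2: cell (2,1)='.' (+5 fires, +3 burnt)
Step 3: cell (2,1)='.' (+5 fires, +5 burnt)
Step 4: cell (2,1)='.' (+4 fires, +5 burnt)
Step 5: cell (2,1)='.' (+4 fires, +4 burnt)
Step 6: cell (2,1)='.' (+1 fires, +4 burnt)
Step 7: cell (2,1)='.' (+0 fires, +1 burnt)
  fire out at step 7

1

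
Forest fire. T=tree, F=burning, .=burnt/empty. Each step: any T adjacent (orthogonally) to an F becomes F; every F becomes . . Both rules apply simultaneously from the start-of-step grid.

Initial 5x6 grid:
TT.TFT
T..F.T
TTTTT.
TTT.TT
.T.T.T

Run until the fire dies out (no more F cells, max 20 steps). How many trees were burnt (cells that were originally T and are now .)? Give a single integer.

Step 1: +3 fires, +2 burnt (F count now 3)
Step 2: +3 fires, +3 burnt (F count now 3)
Step 3: +3 fires, +3 burnt (F count now 3)
Step 4: +3 fires, +3 burnt (F count now 3)
Step 5: +4 fires, +3 burnt (F count now 4)
Step 6: +1 fires, +4 burnt (F count now 1)
Step 7: +1 fires, +1 burnt (F count now 1)
Step 8: +0 fires, +1 burnt (F count now 0)
Fire out after step 8
Initially T: 19, now '.': 29
Total burnt (originally-T cells now '.'): 18

Answer: 18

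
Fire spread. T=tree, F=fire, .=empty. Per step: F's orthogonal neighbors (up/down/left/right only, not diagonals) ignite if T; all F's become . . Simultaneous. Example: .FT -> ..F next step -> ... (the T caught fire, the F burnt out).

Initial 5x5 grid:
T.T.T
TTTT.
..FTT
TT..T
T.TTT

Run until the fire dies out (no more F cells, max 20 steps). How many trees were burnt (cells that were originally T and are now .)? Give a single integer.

Step 1: +2 fires, +1 burnt (F count now 2)
Step 2: +4 fires, +2 burnt (F count now 4)
Step 3: +2 fires, +4 burnt (F count now 2)
Step 4: +2 fires, +2 burnt (F count now 2)
Step 5: +1 fires, +2 burnt (F count now 1)
Step 6: +1 fires, +1 burnt (F count now 1)
Step 7: +0 fires, +1 burnt (F count now 0)
Fire out after step 7
Initially T: 16, now '.': 21
Total burnt (originally-T cells now '.'): 12

Answer: 12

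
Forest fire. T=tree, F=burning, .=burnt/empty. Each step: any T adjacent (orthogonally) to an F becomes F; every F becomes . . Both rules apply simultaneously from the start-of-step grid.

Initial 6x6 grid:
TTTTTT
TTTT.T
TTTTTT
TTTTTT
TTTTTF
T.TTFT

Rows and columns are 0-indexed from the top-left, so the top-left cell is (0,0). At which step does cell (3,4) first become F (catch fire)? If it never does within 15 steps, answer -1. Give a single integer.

Step 1: cell (3,4)='T' (+4 fires, +2 burnt)
Step 2: cell (3,4)='F' (+4 fires, +4 burnt)
  -> target ignites at step 2
Step 3: cell (3,4)='.' (+4 fires, +4 burnt)
Step 4: cell (3,4)='.' (+4 fires, +4 burnt)
Step 5: cell (3,4)='.' (+5 fires, +4 burnt)
Step 6: cell (3,4)='.' (+5 fires, +5 burnt)
Step 7: cell (3,4)='.' (+3 fires, +5 burnt)
Step 8: cell (3,4)='.' (+2 fires, +3 burnt)
Step 9: cell (3,4)='.' (+1 fires, +2 burnt)
Step 10: cell (3,4)='.' (+0 fires, +1 burnt)
  fire out at step 10

2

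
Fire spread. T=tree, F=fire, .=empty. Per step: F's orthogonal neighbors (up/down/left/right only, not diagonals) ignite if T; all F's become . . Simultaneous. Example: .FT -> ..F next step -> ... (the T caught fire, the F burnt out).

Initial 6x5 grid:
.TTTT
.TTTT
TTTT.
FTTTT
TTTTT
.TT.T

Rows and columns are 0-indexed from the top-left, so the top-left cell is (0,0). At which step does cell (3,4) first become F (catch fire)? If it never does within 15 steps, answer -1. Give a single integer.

Step 1: cell (3,4)='T' (+3 fires, +1 burnt)
Step 2: cell (3,4)='T' (+3 fires, +3 burnt)
Step 3: cell (3,4)='T' (+5 fires, +3 burnt)
Step 4: cell (3,4)='F' (+6 fires, +5 burnt)
  -> target ignites at step 4
Step 5: cell (3,4)='.' (+3 fires, +6 burnt)
Step 6: cell (3,4)='.' (+3 fires, +3 burnt)
Step 7: cell (3,4)='.' (+1 fires, +3 burnt)
Step 8: cell (3,4)='.' (+0 fires, +1 burnt)
  fire out at step 8

4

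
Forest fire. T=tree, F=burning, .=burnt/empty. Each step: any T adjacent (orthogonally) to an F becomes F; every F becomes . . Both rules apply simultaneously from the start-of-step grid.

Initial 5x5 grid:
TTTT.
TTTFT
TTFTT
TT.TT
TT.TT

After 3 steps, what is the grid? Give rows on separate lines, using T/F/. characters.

Step 1: 5 trees catch fire, 2 burn out
  TTTF.
  TTF.F
  TF.FT
  TT.TT
  TT.TT
Step 2: 6 trees catch fire, 5 burn out
  TTF..
  TF...
  F...F
  TF.FT
  TT.TT
Step 3: 6 trees catch fire, 6 burn out
  TF...
  F....
  .....
  F...F
  TF.FT

TF...
F....
.....
F...F
TF.FT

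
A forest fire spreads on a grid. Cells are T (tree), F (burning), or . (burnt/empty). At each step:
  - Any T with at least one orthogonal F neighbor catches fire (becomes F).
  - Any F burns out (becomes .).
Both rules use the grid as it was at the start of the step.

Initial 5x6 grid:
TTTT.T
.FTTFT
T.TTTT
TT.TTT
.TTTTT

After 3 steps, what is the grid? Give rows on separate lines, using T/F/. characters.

Step 1: 5 trees catch fire, 2 burn out
  TFTT.T
  ..FF.F
  T.TTFT
  TT.TTT
  .TTTTT
Step 2: 8 trees catch fire, 5 burn out
  F.FF.F
  ......
  T.FF.F
  TT.TFT
  .TTTTT
Step 3: 3 trees catch fire, 8 burn out
  ......
  ......
  T.....
  TT.F.F
  .TTTFT

......
......
T.....
TT.F.F
.TTTFT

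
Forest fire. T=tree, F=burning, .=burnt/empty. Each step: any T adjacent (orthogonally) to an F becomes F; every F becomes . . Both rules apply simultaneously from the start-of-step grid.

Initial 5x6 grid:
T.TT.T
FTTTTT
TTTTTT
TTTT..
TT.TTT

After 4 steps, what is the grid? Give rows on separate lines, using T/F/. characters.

Step 1: 3 trees catch fire, 1 burn out
  F.TT.T
  .FTTTT
  FTTTTT
  TTTT..
  TT.TTT
Step 2: 3 trees catch fire, 3 burn out
  ..TT.T
  ..FTTT
  .FTTTT
  FTTT..
  TT.TTT
Step 3: 5 trees catch fire, 3 burn out
  ..FT.T
  ...FTT
  ..FTTT
  .FTT..
  FT.TTT
Step 4: 5 trees catch fire, 5 burn out
  ...F.T
  ....FT
  ...FTT
  ..FT..
  .F.TTT

...F.T
....FT
...FTT
..FT..
.F.TTT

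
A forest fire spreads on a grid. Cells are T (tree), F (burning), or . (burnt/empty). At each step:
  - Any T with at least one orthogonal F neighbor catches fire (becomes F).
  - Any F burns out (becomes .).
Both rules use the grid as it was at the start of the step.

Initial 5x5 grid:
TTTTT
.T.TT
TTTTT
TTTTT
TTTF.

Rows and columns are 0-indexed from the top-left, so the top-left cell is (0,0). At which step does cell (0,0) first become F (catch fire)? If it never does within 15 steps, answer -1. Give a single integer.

Step 1: cell (0,0)='T' (+2 fires, +1 burnt)
Step 2: cell (0,0)='T' (+4 fires, +2 burnt)
Step 3: cell (0,0)='T' (+5 fires, +4 burnt)
Step 4: cell (0,0)='T' (+4 fires, +5 burnt)
Step 5: cell (0,0)='T' (+4 fires, +4 burnt)
Step 6: cell (0,0)='T' (+1 fires, +4 burnt)
Step 7: cell (0,0)='F' (+1 fires, +1 burnt)
  -> target ignites at step 7
Step 8: cell (0,0)='.' (+0 fires, +1 burnt)
  fire out at step 8

7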